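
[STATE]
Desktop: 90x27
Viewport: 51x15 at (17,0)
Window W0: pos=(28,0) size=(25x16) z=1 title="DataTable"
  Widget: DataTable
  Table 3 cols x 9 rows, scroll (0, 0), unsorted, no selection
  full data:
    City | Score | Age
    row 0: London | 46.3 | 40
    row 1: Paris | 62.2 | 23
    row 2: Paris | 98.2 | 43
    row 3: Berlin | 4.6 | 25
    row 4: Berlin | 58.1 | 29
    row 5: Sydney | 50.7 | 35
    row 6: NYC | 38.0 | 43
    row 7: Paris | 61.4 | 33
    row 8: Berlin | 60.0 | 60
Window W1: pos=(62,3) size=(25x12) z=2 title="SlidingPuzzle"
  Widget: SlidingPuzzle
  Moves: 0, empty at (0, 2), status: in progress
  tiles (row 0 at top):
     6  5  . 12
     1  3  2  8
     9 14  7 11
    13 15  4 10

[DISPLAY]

           ┏━━━━━━━━━━━━━━━━━━━━━━━┓               
           ┃ DataTable             ┃               
           ┠───────────────────────┨               
           ┃City  │Score│Age       ┃         ┏━━━━━
           ┃──────┼─────┼───       ┃         ┃ Slid
           ┃London│46.3 │40        ┃         ┠─────
           ┃Paris │62.2 │23        ┃         ┃┌────
           ┃Paris │98.2 │43        ┃         ┃│  6 
           ┃Berlin│4.6  │25        ┃         ┃├────
           ┃Berlin│58.1 │29        ┃         ┃│  1 
           ┃Sydney│50.7 │35        ┃         ┃├────
           ┃NYC   │38.0 │43        ┃         ┃│  9 
           ┃Paris │61.4 │33        ┃         ┃├────
           ┃Berlin│60.0 │60        ┃         ┃│ 13 
           ┃                       ┃         ┗━━━━━


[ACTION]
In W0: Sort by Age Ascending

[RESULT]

           ┏━━━━━━━━━━━━━━━━━━━━━━━┓               
           ┃ DataTable             ┃               
           ┠───────────────────────┨               
           ┃City  │Score│Ag▲       ┃         ┏━━━━━
           ┃──────┼─────┼───       ┃         ┃ Slid
           ┃Paris │62.2 │23        ┃         ┠─────
           ┃Berlin│4.6  │25        ┃         ┃┌────
           ┃Berlin│58.1 │29        ┃         ┃│  6 
           ┃Paris │61.4 │33        ┃         ┃├────
           ┃Sydney│50.7 │35        ┃         ┃│  1 
           ┃London│46.3 │40        ┃         ┃├────
           ┃Paris │98.2 │43        ┃         ┃│  9 
           ┃NYC   │38.0 │43        ┃         ┃├────
           ┃Berlin│60.0 │60        ┃         ┃│ 13 
           ┃                       ┃         ┗━━━━━


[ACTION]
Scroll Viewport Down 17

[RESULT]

           ┃NYC   │38.0 │43        ┃         ┃├────
           ┃Berlin│60.0 │60        ┃         ┃│ 13 
           ┃                       ┃         ┗━━━━━
           ┗━━━━━━━━━━━━━━━━━━━━━━━┛               
                                                   
                                                   
                                                   
                                                   
                                                   
                                                   
                                                   
                                                   
                                                   
                                                   
                                                   


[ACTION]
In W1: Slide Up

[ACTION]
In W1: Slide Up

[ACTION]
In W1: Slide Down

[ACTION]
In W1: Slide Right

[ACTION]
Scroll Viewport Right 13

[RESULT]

YC   │38.0 │43        ┃         ┃├────┼────┼────┼──
erlin│60.0 │60        ┃         ┃│ 13 │ 15 │  4 │ 1
                      ┃         ┗━━━━━━━━━━━━━━━━━━
━━━━━━━━━━━━━━━━━━━━━━┛                            
                                                   
                                                   
                                                   
                                                   
                                                   
                                                   
                                                   
                                                   
                                                   
                                                   
                                                   


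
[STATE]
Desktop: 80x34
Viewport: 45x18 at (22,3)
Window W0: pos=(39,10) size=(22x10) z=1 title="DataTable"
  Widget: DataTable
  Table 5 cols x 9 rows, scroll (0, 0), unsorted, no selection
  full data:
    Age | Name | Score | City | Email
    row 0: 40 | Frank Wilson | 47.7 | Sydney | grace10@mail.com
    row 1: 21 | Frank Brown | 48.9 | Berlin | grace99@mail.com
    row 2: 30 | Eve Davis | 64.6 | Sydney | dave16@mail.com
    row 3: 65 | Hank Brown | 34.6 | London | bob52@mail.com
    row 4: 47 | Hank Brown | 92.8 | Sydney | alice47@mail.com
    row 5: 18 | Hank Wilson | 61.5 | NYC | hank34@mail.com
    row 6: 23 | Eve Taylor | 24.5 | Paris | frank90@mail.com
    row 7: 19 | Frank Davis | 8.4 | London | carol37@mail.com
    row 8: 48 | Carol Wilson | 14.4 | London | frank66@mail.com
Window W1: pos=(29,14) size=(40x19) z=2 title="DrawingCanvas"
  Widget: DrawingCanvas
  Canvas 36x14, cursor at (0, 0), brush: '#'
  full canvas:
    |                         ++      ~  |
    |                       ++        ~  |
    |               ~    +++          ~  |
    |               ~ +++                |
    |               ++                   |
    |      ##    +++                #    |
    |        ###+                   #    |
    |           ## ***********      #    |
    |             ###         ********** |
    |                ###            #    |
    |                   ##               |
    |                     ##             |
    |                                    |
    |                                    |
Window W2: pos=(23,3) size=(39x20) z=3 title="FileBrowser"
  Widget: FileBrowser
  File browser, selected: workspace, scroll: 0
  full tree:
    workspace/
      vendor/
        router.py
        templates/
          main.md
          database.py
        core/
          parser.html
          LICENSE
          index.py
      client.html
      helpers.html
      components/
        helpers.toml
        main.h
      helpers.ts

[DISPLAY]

 ┏━━━━━━━━━━━━━━━━━━━━━━━━━━━━━━━━━━━━━┓     
 ┃ FileBrowser                         ┃     
 ┠─────────────────────────────────────┨     
 ┃> [-] workspace/                     ┃     
 ┃    [+] vendor/                      ┃     
 ┃    client.html                      ┃     
 ┃    helpers.html                     ┃     
 ┃    [+] components/                  ┃     
 ┃    helpers.ts                       ┃     
 ┃                                     ┃     
 ┃                                     ┃     
 ┃                                     ┃━━━━━
 ┃                                     ┃     
 ┃                                     ┃─────
 ┃                                     ┃ ~   
 ┃                                     ┃ ~   
 ┃                                     ┃ ~   
 ┃                                     ┃     


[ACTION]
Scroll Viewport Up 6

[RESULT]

                                             
                                             
                                             
 ┏━━━━━━━━━━━━━━━━━━━━━━━━━━━━━━━━━━━━━┓     
 ┃ FileBrowser                         ┃     
 ┠─────────────────────────────────────┨     
 ┃> [-] workspace/                     ┃     
 ┃    [+] vendor/                      ┃     
 ┃    client.html                      ┃     
 ┃    helpers.html                     ┃     
 ┃    [+] components/                  ┃     
 ┃    helpers.ts                       ┃     
 ┃                                     ┃     
 ┃                                     ┃     
 ┃                                     ┃━━━━━
 ┃                                     ┃     
 ┃                                     ┃─────
 ┃                                     ┃ ~   


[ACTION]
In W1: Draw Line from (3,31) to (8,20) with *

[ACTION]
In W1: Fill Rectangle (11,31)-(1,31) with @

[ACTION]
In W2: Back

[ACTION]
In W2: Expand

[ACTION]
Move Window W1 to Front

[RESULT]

                                             
                                             
                                             
 ┏━━━━━━━━━━━━━━━━━━━━━━━━━━━━━━━━━━━━━┓     
 ┃ FileBrowser                         ┃     
 ┠─────────────────────────────────────┨     
 ┃> [-] workspace/                     ┃     
 ┃    [+] vendor/                      ┃     
 ┃    client.html                      ┃     
 ┃    helpers.html                     ┃     
 ┃    [+] components/                  ┃     
 ┃    helpers.ts                       ┃     
 ┃                                     ┃     
 ┃                                     ┃     
 ┃     ┏━━━━━━━━━━━━━━━━━━━━━━━━━━━━━━━━━━━━━
 ┃     ┃ DrawingCanvas                       
 ┃     ┠─────────────────────────────────────
 ┃     ┃+                        ++      ~   


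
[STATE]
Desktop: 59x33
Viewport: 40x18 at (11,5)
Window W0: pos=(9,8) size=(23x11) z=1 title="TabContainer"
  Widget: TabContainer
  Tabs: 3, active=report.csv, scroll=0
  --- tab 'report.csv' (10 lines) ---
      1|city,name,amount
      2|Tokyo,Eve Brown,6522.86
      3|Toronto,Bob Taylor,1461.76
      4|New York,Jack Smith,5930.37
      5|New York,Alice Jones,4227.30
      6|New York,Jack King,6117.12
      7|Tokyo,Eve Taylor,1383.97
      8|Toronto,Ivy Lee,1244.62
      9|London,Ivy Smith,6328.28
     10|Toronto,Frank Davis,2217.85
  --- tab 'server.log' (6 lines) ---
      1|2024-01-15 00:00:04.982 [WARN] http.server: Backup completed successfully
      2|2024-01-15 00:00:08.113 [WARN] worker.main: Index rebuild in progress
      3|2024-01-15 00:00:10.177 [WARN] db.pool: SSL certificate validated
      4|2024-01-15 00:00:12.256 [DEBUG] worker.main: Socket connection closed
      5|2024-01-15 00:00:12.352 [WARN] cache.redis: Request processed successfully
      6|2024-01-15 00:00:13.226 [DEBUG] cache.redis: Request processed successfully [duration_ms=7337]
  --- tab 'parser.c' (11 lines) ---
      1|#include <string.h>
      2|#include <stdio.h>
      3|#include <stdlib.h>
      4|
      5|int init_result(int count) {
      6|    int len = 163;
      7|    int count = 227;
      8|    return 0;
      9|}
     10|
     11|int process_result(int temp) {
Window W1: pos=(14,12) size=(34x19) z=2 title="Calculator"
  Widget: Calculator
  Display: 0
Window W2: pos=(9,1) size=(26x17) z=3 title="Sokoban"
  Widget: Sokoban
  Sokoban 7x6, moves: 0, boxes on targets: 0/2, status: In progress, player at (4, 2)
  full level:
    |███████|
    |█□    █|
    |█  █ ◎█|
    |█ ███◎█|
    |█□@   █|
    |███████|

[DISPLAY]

□    █                 ┃                
  █ ◎█                 ┃                
 ███◎█                 ┃                
□@   █                 ┃                
██████                 ┃                
oves: 0  0/2           ┃                
                       ┃                
                       ┃━━━━━━━━━━━━┓   
                       ┃            ┃   
                       ┃────────────┨   
                       ┃           0┃   
                       ┃            ┃   
━━━━━━━━━━━━━━━━━━━━━━━┛            ┃   
━━━┃├───┼───┼───┼───┤               ┃   
   ┃│ 4 │ 5 │ 6 │ × │               ┃   
   ┃├───┼───┼───┼───┤               ┃   
   ┃│ 1 │ 2 │ 3 │ - │               ┃   
   ┃├───┼───┼───┼───┤               ┃   


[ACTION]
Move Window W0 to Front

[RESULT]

□    █                 ┃                
  █ ◎█                 ┃                
 ███◎█                 ┃                
━━━━━━━━━━━━━━━━━━━━┓  ┃                
TabContainer        ┃  ┃                
────────────────────┨  ┃                
report.csv]│ server.┃  ┃                
────────────────────┃  ┃━━━━━━━━━━━━┓   
ity,name,amount     ┃  ┃            ┃   
okyo,Eve Brown,6522.┃  ┃────────────┨   
oronto,Bob Taylor,14┃  ┃           0┃   
ew York,Jack Smith,5┃  ┃            ┃   
ew York,Alice Jones,┃━━┛            ┃   
━━━━━━━━━━━━━━━━━━━━┛               ┃   
   ┃│ 4 │ 5 │ 6 │ × │               ┃   
   ┃├───┼───┼───┼───┤               ┃   
   ┃│ 1 │ 2 │ 3 │ - │               ┃   
   ┃├───┼───┼───┼───┤               ┃   


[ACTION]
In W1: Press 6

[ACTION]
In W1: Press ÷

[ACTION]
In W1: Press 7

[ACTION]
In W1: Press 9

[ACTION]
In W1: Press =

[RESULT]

□    █                 ┃                
  █ ◎█                 ┃                
 ███◎█                 ┃                
━━━━━━━━━━━━━━━━━━━━┓  ┃                
TabContainer        ┃  ┃                
────────────────────┨  ┃                
report.csv]│ server.┃  ┃                
────────────────────┃  ┃━━━━━━━━━━━━┓   
ity,name,amount     ┃  ┃            ┃   
okyo,Eve Brown,6522.┃  ┃────────────┨   
oronto,Bob Taylor,14┃  ┃.07594936709┃   
ew York,Jack Smith,5┃  ┃            ┃   
ew York,Alice Jones,┃━━┛            ┃   
━━━━━━━━━━━━━━━━━━━━┛               ┃   
   ┃│ 4 │ 5 │ 6 │ × │               ┃   
   ┃├───┼───┼───┼───┤               ┃   
   ┃│ 1 │ 2 │ 3 │ - │               ┃   
   ┃├───┼───┼───┼───┤               ┃   


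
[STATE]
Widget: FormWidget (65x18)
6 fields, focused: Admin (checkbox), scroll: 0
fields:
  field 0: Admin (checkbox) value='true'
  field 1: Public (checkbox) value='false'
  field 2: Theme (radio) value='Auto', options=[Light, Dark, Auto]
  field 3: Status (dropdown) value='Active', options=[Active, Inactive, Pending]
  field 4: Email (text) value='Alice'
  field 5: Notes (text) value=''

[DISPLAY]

> Admin:      [x]                                                
  Public:     [ ]                                                
  Theme:      ( ) Light  ( ) Dark  (●) Auto                      
  Status:     [Active                                          ▼]
  Email:      [Alice                                            ]
  Notes:      [                                                 ]
                                                                 
                                                                 
                                                                 
                                                                 
                                                                 
                                                                 
                                                                 
                                                                 
                                                                 
                                                                 
                                                                 
                                                                 


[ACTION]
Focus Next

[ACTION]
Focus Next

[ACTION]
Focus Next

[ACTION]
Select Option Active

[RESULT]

  Admin:      [x]                                                
  Public:     [ ]                                                
  Theme:      ( ) Light  ( ) Dark  (●) Auto                      
> Status:     [Active                                          ▼]
  Email:      [Alice                                            ]
  Notes:      [                                                 ]
                                                                 
                                                                 
                                                                 
                                                                 
                                                                 
                                                                 
                                                                 
                                                                 
                                                                 
                                                                 
                                                                 
                                                                 


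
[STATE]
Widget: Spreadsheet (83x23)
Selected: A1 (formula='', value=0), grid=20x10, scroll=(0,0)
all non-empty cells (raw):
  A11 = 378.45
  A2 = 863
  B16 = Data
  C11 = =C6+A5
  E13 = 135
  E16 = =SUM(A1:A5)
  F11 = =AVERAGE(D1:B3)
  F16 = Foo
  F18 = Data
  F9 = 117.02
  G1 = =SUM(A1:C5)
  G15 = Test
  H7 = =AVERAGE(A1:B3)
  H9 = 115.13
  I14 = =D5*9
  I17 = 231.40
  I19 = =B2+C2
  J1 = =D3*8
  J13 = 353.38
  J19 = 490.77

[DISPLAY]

A1:                                                                                
       A       B       C       D       E       F       G       H       I       J   
-----------------------------------------------------------------------------------
  1      [0]       0       0       0       0       0     863       0       0       
  2      863       0       0       0       0       0       0       0       0       
  3        0       0       0       0       0       0       0       0       0       
  4        0       0       0       0       0       0       0       0       0       
  5        0       0       0       0       0       0       0       0       0       
  6        0       0       0       0       0       0       0       0       0       
  7        0       0       0       0       0       0       0  143.83       0       
  8        0       0       0       0       0       0       0       0       0       
  9        0       0       0       0       0  117.02       0  115.13       0       
 10        0       0       0       0       0       0       0       0       0       
 11   378.45       0       0       0       0       0       0       0       0       
 12        0       0       0       0       0       0       0       0       0       
 13        0       0       0       0     135       0       0       0       0  353.3
 14        0       0       0       0       0       0       0       0       0       
 15        0       0       0       0       0       0Test           0       0       
 16        0Data           0       0     863Foo            0       0       0       
 17        0       0       0       0       0       0       0       0  231.40       
 18        0       0       0       0       0Data           0       0       0       
 19        0       0       0       0       0       0       0       0       0  490.7
 20        0       0       0       0       0       0       0       0       0       


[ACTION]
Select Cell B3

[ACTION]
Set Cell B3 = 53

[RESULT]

B3: 53                                                                             
       A       B       C       D       E       F       G       H       I       J   
-----------------------------------------------------------------------------------
  1        0       0       0       0       0       0     916       0       0       
  2      863       0       0       0       0       0       0       0       0       
  3        0    [53]       0       0       0       0       0       0       0       
  4        0       0       0       0       0       0       0       0       0       
  5        0       0       0       0       0       0       0       0       0       
  6        0       0       0       0       0       0       0       0       0       
  7        0       0       0       0       0       0       0  152.67       0       
  8        0       0       0       0       0       0       0       0       0       
  9        0       0       0       0       0  117.02       0  115.13       0       
 10        0       0       0       0       0       0       0       0       0       
 11   378.45       0       0       0       0    5.89       0       0       0       
 12        0       0       0       0       0       0       0       0       0       
 13        0       0       0       0     135       0       0       0       0  353.3
 14        0       0       0       0       0       0       0       0       0       
 15        0       0       0       0       0       0Test           0       0       
 16        0Data           0       0     863Foo            0       0       0       
 17        0       0       0       0       0       0       0       0  231.40       
 18        0       0       0       0       0Data           0       0       0       
 19        0       0       0       0       0       0       0       0       0  490.7
 20        0       0       0       0       0       0       0       0       0       


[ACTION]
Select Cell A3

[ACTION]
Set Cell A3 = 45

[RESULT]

A3: 45                                                                             
       A       B       C       D       E       F       G       H       I       J   
-----------------------------------------------------------------------------------
  1        0       0       0       0       0       0     961       0       0       
  2      863       0       0       0       0       0       0       0       0       
  3     [45]      53       0       0       0       0       0       0       0       
  4        0       0       0       0       0       0       0       0       0       
  5        0       0       0       0       0       0       0       0       0       
  6        0       0       0       0       0       0       0       0       0       
  7        0       0       0       0       0       0       0  160.17       0       
  8        0       0       0       0       0       0       0       0       0       
  9        0       0       0       0       0  117.02       0  115.13       0       
 10        0       0       0       0       0       0       0       0       0       
 11   378.45       0       0       0       0    5.89       0       0       0       
 12        0       0       0       0       0       0       0       0       0       
 13        0       0       0       0     135       0       0       0       0  353.3
 14        0       0       0       0       0       0       0       0       0       
 15        0       0       0       0       0       0Test           0       0       
 16        0Data           0       0     908Foo            0       0       0       
 17        0       0       0       0       0       0       0       0  231.40       
 18        0       0       0       0       0Data           0       0       0       
 19        0       0       0       0       0       0       0       0       0  490.7
 20        0       0       0       0       0       0       0       0       0       


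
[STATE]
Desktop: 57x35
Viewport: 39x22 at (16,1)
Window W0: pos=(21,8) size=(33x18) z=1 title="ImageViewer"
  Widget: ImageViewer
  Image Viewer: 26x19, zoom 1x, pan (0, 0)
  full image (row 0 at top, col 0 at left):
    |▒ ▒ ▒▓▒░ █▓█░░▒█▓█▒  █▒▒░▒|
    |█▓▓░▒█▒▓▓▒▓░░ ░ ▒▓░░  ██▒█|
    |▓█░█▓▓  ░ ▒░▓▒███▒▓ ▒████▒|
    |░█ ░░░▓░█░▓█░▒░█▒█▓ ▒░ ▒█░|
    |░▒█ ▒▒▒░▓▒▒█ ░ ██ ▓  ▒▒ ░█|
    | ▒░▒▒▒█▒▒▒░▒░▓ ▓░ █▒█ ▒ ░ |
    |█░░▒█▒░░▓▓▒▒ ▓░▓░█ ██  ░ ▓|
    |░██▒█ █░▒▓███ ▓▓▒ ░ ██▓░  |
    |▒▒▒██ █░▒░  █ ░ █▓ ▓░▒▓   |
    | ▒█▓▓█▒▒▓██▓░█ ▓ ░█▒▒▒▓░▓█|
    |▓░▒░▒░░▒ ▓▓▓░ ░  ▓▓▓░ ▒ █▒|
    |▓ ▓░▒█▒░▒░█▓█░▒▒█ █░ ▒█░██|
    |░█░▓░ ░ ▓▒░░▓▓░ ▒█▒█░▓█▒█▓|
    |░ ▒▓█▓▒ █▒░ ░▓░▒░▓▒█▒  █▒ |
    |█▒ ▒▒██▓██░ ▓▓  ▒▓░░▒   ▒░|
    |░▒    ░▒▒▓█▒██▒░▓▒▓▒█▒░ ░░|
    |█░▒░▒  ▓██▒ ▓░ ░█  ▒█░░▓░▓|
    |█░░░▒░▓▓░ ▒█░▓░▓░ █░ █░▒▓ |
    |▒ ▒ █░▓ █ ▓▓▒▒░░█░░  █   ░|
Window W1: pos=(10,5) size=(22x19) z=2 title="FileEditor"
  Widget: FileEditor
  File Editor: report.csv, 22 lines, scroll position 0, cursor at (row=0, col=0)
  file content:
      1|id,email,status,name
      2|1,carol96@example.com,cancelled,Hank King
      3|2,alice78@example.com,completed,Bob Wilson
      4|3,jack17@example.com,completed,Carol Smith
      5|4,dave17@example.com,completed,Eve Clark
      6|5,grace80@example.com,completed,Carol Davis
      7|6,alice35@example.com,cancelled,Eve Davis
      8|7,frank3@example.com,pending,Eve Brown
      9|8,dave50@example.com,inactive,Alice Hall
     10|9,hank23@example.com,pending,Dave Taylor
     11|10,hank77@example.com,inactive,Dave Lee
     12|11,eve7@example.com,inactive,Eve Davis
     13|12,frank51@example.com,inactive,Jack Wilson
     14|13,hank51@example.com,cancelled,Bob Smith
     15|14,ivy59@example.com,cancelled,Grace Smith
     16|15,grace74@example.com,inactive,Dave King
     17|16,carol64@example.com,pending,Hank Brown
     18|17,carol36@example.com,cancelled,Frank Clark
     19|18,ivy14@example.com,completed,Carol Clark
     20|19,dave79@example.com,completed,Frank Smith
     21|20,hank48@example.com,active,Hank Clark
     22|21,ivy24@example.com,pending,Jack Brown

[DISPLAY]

                                       
                                       
                                       
                                       
━━━━━━━━━━━━━━━┓                       
Editor         ┃                       
───────────────┨                       
ail,status,nam▲┃━━━━━━━━━━━━━━━━━━━━━┓ 
ol96@example.c█┃er                   ┃ 
ce78@example.c░┃─────────────────────┨ 
k17@example.co░┃▓█░░▒█▓█▒  █▒▒░▒     ┃ 
e17@example.co░┃▓░░ ░ ▒▓░░  ██▒█     ┃ 
ce80@example.c░┃▒░▓▒███▒▓ ▒████▒     ┃ 
ce35@example.c░┃▓█░▒░█▒█▓ ▒░ ▒█░     ┃ 
nk3@example.co░┃▒█ ░ ██ ▓  ▒▒ ░█     ┃ 
e50@example.co░┃░▒░▓ ▓░ █▒█ ▒ ░      ┃ 
k23@example.co░┃▒▒ ▓░▓░█ ██  ░ ▓     ┃ 
nk77@example.c░┃███ ▓▓▒ ░ ██▓░       ┃ 
e7@example.com░┃  █ ░ █▓ ▓░▒▓        ┃ 
ank51@example.░┃█▓░█ ▓ ░█▒▒▒▓░▓█     ┃ 
nk51@example.c░┃▓▓░ ░  ▓▓▓░ ▒ █▒     ┃ 
y59@example.co▼┃█▓█░▒▒█ █░ ▒█░██     ┃ 


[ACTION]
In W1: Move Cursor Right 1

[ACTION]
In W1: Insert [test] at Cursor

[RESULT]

                                       
                                       
                                       
                                       
━━━━━━━━━━━━━━━┓                       
Editor         ┃                       
───────────────┨                       
█,email,status▲┃━━━━━━━━━━━━━━━━━━━━━┓ 
ol96@example.c█┃er                   ┃ 
ce78@example.c░┃─────────────────────┨ 
k17@example.co░┃▓█░░▒█▓█▒  █▒▒░▒     ┃ 
e17@example.co░┃▓░░ ░ ▒▓░░  ██▒█     ┃ 
ce80@example.c░┃▒░▓▒███▒▓ ▒████▒     ┃ 
ce35@example.c░┃▓█░▒░█▒█▓ ▒░ ▒█░     ┃ 
nk3@example.co░┃▒█ ░ ██ ▓  ▒▒ ░█     ┃ 
e50@example.co░┃░▒░▓ ▓░ █▒█ ▒ ░      ┃ 
k23@example.co░┃▒▒ ▓░▓░█ ██  ░ ▓     ┃ 
nk77@example.c░┃███ ▓▓▒ ░ ██▓░       ┃ 
e7@example.com░┃  █ ░ █▓ ▓░▒▓        ┃ 
ank51@example.░┃█▓░█ ▓ ░█▒▒▒▓░▓█     ┃ 
nk51@example.c░┃▓▓░ ░  ▓▓▓░ ▒ █▒     ┃ 
y59@example.co▼┃█▓█░▒▒█ █░ ▒█░██     ┃ 


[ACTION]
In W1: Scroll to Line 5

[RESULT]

                                       
                                       
                                       
                                       
━━━━━━━━━━━━━━━┓                       
Editor         ┃                       
───────────────┨                       
e17@example.co▲┃━━━━━━━━━━━━━━━━━━━━━┓ 
ce80@example.c░┃er                   ┃ 
ce35@example.c░┃─────────────────────┨ 
nk3@example.co░┃▓█░░▒█▓█▒  █▒▒░▒     ┃ 
e50@example.co░┃▓░░ ░ ▒▓░░  ██▒█     ┃ 
k23@example.co░┃▒░▓▒███▒▓ ▒████▒     ┃ 
nk77@example.c░┃▓█░▒░█▒█▓ ▒░ ▒█░     ┃ 
e7@example.com░┃▒█ ░ ██ ▓  ▒▒ ░█     ┃ 
ank51@example.█┃░▒░▓ ▓░ █▒█ ▒ ░      ┃ 
nk51@example.c░┃▒▒ ▓░▓░█ ██  ░ ▓     ┃ 
y59@example.co░┃███ ▓▓▒ ░ ██▓░       ┃ 
ace74@example.░┃  █ ░ █▓ ▓░▒▓        ┃ 
rol64@example.░┃█▓░█ ▓ ░█▒▒▒▓░▓█     ┃ 
rol36@example.░┃▓▓░ ░  ▓▓▓░ ▒ █▒     ┃ 
y14@example.co▼┃█▓█░▒▒█ █░ ▒█░██     ┃ 


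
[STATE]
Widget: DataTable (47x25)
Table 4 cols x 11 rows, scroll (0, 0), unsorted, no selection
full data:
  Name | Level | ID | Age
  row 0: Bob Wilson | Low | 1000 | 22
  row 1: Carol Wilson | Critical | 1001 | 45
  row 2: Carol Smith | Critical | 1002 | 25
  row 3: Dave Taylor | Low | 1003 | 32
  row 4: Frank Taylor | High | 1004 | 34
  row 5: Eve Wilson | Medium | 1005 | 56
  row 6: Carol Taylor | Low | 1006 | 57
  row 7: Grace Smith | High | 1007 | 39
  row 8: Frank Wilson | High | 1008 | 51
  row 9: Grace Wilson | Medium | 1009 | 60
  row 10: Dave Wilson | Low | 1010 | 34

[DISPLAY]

Name        │Level   │ID  │Age                 
────────────┼────────┼────┼───                 
Bob Wilson  │Low     │1000│22                  
Carol Wilson│Critical│1001│45                  
Carol Smith │Critical│1002│25                  
Dave Taylor │Low     │1003│32                  
Frank Taylor│High    │1004│34                  
Eve Wilson  │Medium  │1005│56                  
Carol Taylor│Low     │1006│57                  
Grace Smith │High    │1007│39                  
Frank Wilson│High    │1008│51                  
Grace Wilson│Medium  │1009│60                  
Dave Wilson │Low     │1010│34                  
                                               
                                               
                                               
                                               
                                               
                                               
                                               
                                               
                                               
                                               
                                               
                                               


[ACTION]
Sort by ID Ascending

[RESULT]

Name        │Level   │ID ▲│Age                 
────────────┼────────┼────┼───                 
Bob Wilson  │Low     │1000│22                  
Carol Wilson│Critical│1001│45                  
Carol Smith │Critical│1002│25                  
Dave Taylor │Low     │1003│32                  
Frank Taylor│High    │1004│34                  
Eve Wilson  │Medium  │1005│56                  
Carol Taylor│Low     │1006│57                  
Grace Smith │High    │1007│39                  
Frank Wilson│High    │1008│51                  
Grace Wilson│Medium  │1009│60                  
Dave Wilson │Low     │1010│34                  
                                               
                                               
                                               
                                               
                                               
                                               
                                               
                                               
                                               
                                               
                                               
                                               


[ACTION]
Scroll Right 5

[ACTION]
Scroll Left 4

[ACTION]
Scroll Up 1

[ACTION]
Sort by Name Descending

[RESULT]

Name       ▼│Level   │ID  │Age                 
────────────┼────────┼────┼───                 
Grace Wilson│Medium  │1009│60                  
Grace Smith │High    │1007│39                  
Frank Wilson│High    │1008│51                  
Frank Taylor│High    │1004│34                  
Eve Wilson  │Medium  │1005│56                  
Dave Wilson │Low     │1010│34                  
Dave Taylor │Low     │1003│32                  
Carol Wilson│Critical│1001│45                  
Carol Taylor│Low     │1006│57                  
Carol Smith │Critical│1002│25                  
Bob Wilson  │Low     │1000│22                  
                                               
                                               
                                               
                                               
                                               
                                               
                                               
                                               
                                               
                                               
                                               
                                               


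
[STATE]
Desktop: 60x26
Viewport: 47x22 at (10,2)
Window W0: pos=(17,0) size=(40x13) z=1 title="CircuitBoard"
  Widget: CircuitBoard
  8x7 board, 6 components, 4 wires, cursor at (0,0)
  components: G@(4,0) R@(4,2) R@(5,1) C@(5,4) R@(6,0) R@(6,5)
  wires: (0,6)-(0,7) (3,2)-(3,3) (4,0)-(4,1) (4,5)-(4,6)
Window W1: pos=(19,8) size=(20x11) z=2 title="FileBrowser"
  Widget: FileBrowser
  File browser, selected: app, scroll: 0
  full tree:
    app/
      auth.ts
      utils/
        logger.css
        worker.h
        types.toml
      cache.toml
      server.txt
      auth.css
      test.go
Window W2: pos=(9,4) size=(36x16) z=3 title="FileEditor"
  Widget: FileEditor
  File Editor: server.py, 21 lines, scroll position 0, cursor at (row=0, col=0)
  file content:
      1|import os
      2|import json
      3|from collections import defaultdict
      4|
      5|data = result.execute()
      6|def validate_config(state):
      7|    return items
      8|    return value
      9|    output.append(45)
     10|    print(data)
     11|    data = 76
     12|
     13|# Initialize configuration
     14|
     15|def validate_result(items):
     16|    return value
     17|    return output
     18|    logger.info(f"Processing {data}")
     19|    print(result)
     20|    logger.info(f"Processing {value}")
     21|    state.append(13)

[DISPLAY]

       ┠──────────────────────────────────────┨
       ┃   0 1 2 3 4 5 6 7                    ┃
━━━━━━━━━━━━━━━━━━━━━━━━━━━━━━━━━━┓ · ─ ·     ┃
 FileEditor                       ┃           ┃
──────────────────────────────────┨           ┃
█mport os                        ▲┃           ┃
import json                      █┃           ┃
from collections import defaultdi░┃           ┃
                                 ░┃           ┃
data = result.execute()          ░┃           ┃
def validate_config(state):      ░┃━━━━━━━━━━━┛
    return items                 ░┃            
    return value                 ░┃            
    output.append(45)            ░┃            
    print(data)                  ░┃            
    data = 76                    ░┃            
                                 ▼┃            
━━━━━━━━━━━━━━━━━━━━━━━━━━━━━━━━━━┛            
                                               
                                               
                                               
                                               


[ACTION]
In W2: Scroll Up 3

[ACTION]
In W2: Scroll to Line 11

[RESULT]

       ┠──────────────────────────────────────┨
       ┃   0 1 2 3 4 5 6 7                    ┃
━━━━━━━━━━━━━━━━━━━━━━━━━━━━━━━━━━┓ · ─ ·     ┃
 FileEditor                       ┃           ┃
──────────────────────────────────┨           ┃
    print(data)                  ▲┃           ┃
    data = 76                    ░┃           ┃
                                 ░┃           ┃
# Initialize configuration       ░┃           ┃
                                 ░┃           ┃
def validate_result(items):      ░┃━━━━━━━━━━━┛
    return value                 ░┃            
    return output                ░┃            
    logger.info(f"Processing {dat░┃            
    print(result)                ░┃            
    logger.info(f"Processing {val█┃            
    state.append(13)             ▼┃            
━━━━━━━━━━━━━━━━━━━━━━━━━━━━━━━━━━┛            
                                               
                                               
                                               
                                               


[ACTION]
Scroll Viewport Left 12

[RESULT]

                 ┠─────────────────────────────
                 ┃   0 1 2 3 4 5 6 7           
         ┏━━━━━━━━━━━━━━━━━━━━━━━━━━━━━━━━━━┓ ·
         ┃ FileEditor                       ┃  
         ┠──────────────────────────────────┨  
         ┃    print(data)                  ▲┃  
         ┃    data = 76                    ░┃  
         ┃                                 ░┃  
         ┃# Initialize configuration       ░┃  
         ┃                                 ░┃  
         ┃def validate_result(items):      ░┃━━
         ┃    return value                 ░┃  
         ┃    return output                ░┃  
         ┃    logger.info(f"Processing {dat░┃  
         ┃    print(result)                ░┃  
         ┃    logger.info(f"Processing {val█┃  
         ┃    state.append(13)             ▼┃  
         ┗━━━━━━━━━━━━━━━━━━━━━━━━━━━━━━━━━━┛  
                                               
                                               
                                               
                                               
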